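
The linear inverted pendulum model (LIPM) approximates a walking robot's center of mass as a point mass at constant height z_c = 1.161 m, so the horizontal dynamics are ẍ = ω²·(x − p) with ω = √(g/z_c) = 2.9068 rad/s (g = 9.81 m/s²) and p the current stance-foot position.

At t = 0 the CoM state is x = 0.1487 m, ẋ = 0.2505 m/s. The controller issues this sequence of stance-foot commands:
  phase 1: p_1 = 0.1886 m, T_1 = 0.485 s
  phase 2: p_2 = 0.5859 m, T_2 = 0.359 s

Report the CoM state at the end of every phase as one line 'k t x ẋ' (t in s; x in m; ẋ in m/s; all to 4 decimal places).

phase 1: p=0.1886, T=0.485, ωT=1.409798, cosh=2.169660, sinh=1.925468; start (x,ẋ)=(0.148700, 0.250500) → end (x,ẋ)=(0.267962, 0.320182)
phase 2: p=0.5859, T=0.359, ωT=1.043541, cosh=1.595729, sinh=1.243524; start (x,ẋ)=(0.267962, 0.320182) → end (x,ẋ)=(0.215530, -0.638319)

1 0.4850 0.2680 0.3202
2 0.8440 0.2155 -0.6383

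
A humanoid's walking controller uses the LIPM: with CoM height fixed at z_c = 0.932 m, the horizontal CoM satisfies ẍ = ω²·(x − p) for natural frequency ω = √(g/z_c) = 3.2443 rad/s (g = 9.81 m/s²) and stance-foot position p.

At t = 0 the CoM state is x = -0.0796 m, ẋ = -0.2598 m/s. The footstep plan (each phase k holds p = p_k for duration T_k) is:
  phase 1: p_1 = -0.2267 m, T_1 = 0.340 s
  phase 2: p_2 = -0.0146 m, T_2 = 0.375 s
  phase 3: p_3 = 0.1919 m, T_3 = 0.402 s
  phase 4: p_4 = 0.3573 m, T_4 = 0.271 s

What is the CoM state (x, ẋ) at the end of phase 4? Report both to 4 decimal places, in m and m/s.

phase 1: p=-0.2267, T=0.340, ωT=1.103062, cosh=1.672616, sinh=1.340763; start (x,ẋ)=(-0.079600, -0.259800) → end (x,ẋ)=(-0.088025, 0.205315)
phase 2: p=-0.0146, T=0.375, ωT=1.216613, cosh=1.835983, sinh=1.539751; start (x,ẋ)=(-0.088025, 0.205315) → end (x,ẋ)=(-0.051964, 0.010167)
phase 3: p=0.1919, T=0.402, ωT=1.304209, cosh=1.978080, sinh=1.706692; start (x,ẋ)=(-0.051964, 0.010167) → end (x,ẋ)=(-0.285134, -1.330169)
phase 4: p=0.3573, T=0.271, ωT=0.879205, cosh=1.412049, sinh=0.996936; start (x,ẋ)=(-0.285134, -1.330169) → end (x,ẋ)=(-0.958593, -3.956125)

x = -0.9586, ẋ = -3.9561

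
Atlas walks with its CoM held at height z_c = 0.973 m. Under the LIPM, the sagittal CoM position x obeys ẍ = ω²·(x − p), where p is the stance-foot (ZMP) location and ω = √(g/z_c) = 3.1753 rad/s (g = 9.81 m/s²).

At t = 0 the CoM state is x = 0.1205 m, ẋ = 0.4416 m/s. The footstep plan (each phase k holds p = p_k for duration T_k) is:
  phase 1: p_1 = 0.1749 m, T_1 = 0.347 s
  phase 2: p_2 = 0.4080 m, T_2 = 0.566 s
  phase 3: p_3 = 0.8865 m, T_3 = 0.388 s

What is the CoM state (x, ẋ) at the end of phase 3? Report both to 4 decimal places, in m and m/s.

phase 1: p=0.1749, T=0.347, ωT=1.101829, cosh=1.670964, sinh=1.338702; start (x,ẋ)=(0.120500, 0.441600) → end (x,ẋ)=(0.270177, 0.506655)
phase 2: p=0.4080, T=0.566, ωT=1.797220, cosh=3.099305, sinh=2.933546; start (x,ẋ)=(0.270177, 0.506655) → end (x,ẋ)=(0.448927, 0.286478)
phase 3: p=0.8865, T=0.388, ωT=1.232016, cosh=1.859919, sinh=1.568216; start (x,ẋ)=(0.448927, 0.286478) → end (x,ẋ)=(0.214134, -1.646095)

x = 0.2141, ẋ = -1.6461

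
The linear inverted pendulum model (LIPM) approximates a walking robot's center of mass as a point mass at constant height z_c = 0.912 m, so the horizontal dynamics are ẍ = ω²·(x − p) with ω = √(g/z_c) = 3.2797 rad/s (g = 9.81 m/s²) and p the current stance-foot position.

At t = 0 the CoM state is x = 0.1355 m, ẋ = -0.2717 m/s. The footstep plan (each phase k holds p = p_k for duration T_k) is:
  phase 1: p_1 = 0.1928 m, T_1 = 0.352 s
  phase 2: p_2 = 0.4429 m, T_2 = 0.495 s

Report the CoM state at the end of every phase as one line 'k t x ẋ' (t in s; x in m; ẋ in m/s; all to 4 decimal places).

phase 1: p=0.1928, T=0.352, ωT=1.154454, cosh=1.743761, sinh=1.428531; start (x,ẋ)=(0.135500, -0.271700) → end (x,ẋ)=(-0.025461, -0.742239)
phase 2: p=0.4429, T=0.495, ωT=1.623452, cosh=2.633889, sinh=2.436672; start (x,ẋ)=(-0.025461, -0.742239) → end (x,ẋ)=(-1.342162, -5.697910)

1 0.3520 -0.0255 -0.7422
2 0.8470 -1.3422 -5.6979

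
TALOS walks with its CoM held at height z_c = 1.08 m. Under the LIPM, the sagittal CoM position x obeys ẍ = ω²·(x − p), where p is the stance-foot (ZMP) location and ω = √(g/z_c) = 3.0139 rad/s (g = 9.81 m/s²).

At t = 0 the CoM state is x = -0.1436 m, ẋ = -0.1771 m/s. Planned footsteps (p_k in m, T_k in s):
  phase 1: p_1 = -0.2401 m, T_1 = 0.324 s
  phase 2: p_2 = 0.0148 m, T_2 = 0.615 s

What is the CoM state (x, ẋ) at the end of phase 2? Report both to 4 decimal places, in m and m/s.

x = -0.4943, ẋ = -1.4415

phase 1: p=-0.2401, T=0.324, ωT=0.976504, cosh=1.515891, sinh=1.139265; start (x,ẋ)=(-0.143600, -0.177100) → end (x,ẋ)=(-0.160761, 0.062881)
phase 2: p=0.0148, T=0.615, ωT=1.853549, cosh=3.269554, sinh=3.112874; start (x,ẋ)=(-0.160761, 0.062881) → end (x,ẋ)=(-0.494260, -1.441500)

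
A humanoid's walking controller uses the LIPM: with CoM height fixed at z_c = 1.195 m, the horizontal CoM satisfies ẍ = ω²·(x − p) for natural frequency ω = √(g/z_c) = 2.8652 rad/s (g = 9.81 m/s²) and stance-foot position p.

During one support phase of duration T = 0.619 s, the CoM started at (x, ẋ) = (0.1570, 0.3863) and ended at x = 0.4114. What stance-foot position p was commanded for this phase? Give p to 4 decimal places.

p = 0.2217

ωT = 2.8652·0.619 = 1.773559; cosh(ωT) = 3.030756, sinh(ωT) = 2.861028
x(T) = p + (x₀−p)·cosh(ωT) + (ẋ₀/ω)·sinh(ωT) ⇒ p·(1 − cosh) = x(T) − x₀·cosh − (ẋ₀/ω)·sinh
numerator   = 0.4114 − (0.1570)·3.030756 − (0.3863/2.8652)·2.861028 = -0.450166
denominator = 1 − 3.030756 = -2.030756
p = -0.450166 / -2.030756 = 0.2217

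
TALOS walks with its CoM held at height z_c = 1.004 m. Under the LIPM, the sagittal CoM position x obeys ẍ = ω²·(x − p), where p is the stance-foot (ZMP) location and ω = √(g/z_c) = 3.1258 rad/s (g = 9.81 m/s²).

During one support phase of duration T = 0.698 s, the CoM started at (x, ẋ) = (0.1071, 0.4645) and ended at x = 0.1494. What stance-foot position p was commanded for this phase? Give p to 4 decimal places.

ωT = 3.1258·0.698 = 2.181808; cosh(ωT) = 4.487578, sinh(ωT) = 4.374741
x(T) = p + (x₀−p)·cosh(ωT) + (ẋ₀/ω)·sinh(ωT) ⇒ p·(1 − cosh) = x(T) − x₀·cosh − (ẋ₀/ω)·sinh
numerator   = 0.1494 − (0.1071)·4.487578 − (0.4645/3.1258)·4.374741 = -0.981315
denominator = 1 − 4.487578 = -3.487578
p = -0.981315 / -3.487578 = 0.2814

p = 0.2814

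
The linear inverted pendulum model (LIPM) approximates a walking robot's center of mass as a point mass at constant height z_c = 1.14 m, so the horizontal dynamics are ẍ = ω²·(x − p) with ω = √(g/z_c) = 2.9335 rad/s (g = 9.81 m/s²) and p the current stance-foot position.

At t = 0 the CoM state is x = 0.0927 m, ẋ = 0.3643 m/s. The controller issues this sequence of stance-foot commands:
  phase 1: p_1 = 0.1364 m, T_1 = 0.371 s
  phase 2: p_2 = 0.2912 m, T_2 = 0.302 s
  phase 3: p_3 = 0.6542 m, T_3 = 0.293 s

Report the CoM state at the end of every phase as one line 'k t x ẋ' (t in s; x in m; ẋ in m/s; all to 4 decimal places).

1 0.3710 0.2276 0.4335
2 0.6730 0.3497 0.4273
3 0.9660 0.3713 -0.2707

phase 1: p=0.1364, T=0.371, ωT=1.088329, cosh=1.653043, sinh=1.316264; start (x,ẋ)=(0.092700, 0.364300) → end (x,ẋ)=(0.227624, 0.433466)
phase 2: p=0.2912, T=0.302, ωT=0.885917, cosh=1.418772, sinh=1.006436; start (x,ẋ)=(0.227624, 0.433466) → end (x,ẋ)=(0.349715, 0.427289)
phase 3: p=0.6542, T=0.293, ωT=0.859515, cosh=1.392692, sinh=0.969324; start (x,ẋ)=(0.349715, 0.427289) → end (x,ẋ)=(0.371337, -0.270726)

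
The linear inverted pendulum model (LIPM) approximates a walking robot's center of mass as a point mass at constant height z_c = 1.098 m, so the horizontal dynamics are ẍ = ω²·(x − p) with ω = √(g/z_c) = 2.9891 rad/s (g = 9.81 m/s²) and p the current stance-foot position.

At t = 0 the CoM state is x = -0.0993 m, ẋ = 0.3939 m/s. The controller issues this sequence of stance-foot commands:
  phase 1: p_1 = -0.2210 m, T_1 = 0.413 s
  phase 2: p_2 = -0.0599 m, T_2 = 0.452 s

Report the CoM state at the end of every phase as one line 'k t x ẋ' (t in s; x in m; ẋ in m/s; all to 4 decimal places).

1 0.4130 0.2131 1.3063
2 0.8650 1.2898 4.1612

phase 1: p=-0.2210, T=0.413, ωT=1.234498, cosh=1.863817, sinh=1.572837; start (x,ẋ)=(-0.099300, 0.393900) → end (x,ẋ)=(0.213093, 1.306314)
phase 2: p=-0.0599, T=0.452, ωT=1.351073, cosh=2.060265, sinh=1.801303; start (x,ẋ)=(0.213093, 1.306314) → end (x,ẋ)=(1.289754, 4.161222)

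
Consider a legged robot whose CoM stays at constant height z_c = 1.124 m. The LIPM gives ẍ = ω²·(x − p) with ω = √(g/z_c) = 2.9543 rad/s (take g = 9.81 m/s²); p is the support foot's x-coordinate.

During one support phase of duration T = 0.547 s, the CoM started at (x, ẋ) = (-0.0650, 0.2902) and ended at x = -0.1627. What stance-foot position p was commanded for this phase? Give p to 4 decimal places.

p = 0.1424

ωT = 2.9543·0.547 = 1.616002; cosh(ωT) = 2.615810, sinh(ωT) = 2.417119
x(T) = p + (x₀−p)·cosh(ωT) + (ẋ₀/ω)·sinh(ωT) ⇒ p·(1 − cosh) = x(T) − x₀·cosh − (ẋ₀/ω)·sinh
numerator   = -0.1627 − (-0.0650)·2.615810 − (0.2902/2.9543)·2.417119 = -0.230105
denominator = 1 − 2.615810 = -1.615810
p = -0.230105 / -1.615810 = 0.1424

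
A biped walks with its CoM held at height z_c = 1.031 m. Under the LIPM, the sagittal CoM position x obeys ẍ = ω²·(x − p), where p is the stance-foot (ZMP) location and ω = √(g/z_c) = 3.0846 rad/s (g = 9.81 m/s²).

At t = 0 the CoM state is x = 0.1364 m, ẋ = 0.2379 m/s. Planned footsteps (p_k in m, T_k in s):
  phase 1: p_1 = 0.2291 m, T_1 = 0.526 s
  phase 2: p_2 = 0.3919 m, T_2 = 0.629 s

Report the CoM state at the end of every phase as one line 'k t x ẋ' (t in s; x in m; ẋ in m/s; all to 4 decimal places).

phase 1: p=0.2291, T=0.526, ωT=1.622500, cosh=2.631571, sinh=2.434166; start (x,ẋ)=(0.136400, 0.237900) → end (x,ẋ)=(0.172889, -0.069981)
phase 2: p=0.3919, T=0.629, ωT=1.940213, cosh=3.551955, sinh=3.408281; start (x,ẋ)=(0.172889, -0.069981) → end (x,ẋ)=(-0.463343, -2.551075)

1 0.5260 0.1729 -0.0700
2 1.1550 -0.4633 -2.5511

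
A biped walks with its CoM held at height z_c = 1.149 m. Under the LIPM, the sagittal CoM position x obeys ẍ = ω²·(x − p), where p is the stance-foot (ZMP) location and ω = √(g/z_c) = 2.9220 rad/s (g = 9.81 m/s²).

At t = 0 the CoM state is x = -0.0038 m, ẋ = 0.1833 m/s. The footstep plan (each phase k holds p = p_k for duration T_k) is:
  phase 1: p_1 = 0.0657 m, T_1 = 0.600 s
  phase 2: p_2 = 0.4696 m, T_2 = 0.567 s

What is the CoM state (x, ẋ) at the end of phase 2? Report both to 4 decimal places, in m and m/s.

x = -0.7322, ẋ = -3.2739

phase 1: p=0.0657, T=0.600, ωT=1.753200, cosh=2.973133, sinh=2.799914; start (x,ẋ)=(-0.003800, 0.183300) → end (x,ẋ)=(0.034709, -0.023629)
phase 2: p=0.4696, T=0.567, ωT=1.656774, cosh=2.716563, sinh=2.525809; start (x,ẋ)=(0.034709, -0.023629) → end (x,ẋ)=(-0.732234, -3.273866)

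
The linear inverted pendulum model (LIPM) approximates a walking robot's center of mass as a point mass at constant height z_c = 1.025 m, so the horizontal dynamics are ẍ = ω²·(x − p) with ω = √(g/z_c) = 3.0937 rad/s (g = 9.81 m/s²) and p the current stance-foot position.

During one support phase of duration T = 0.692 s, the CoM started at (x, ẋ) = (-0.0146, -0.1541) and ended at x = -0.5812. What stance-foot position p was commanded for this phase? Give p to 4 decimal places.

p = 0.0934

ωT = 3.0937·0.692 = 2.140840; cosh(ωT) = 4.312070, sinh(ωT) = 4.194514
x(T) = p + (x₀−p)·cosh(ωT) + (ẋ₀/ω)·sinh(ωT) ⇒ p·(1 − cosh) = x(T) − x₀·cosh − (ẋ₀/ω)·sinh
numerator   = -0.5812 − (-0.0146)·4.312070 − (-0.1541/3.0937)·4.194514 = -0.309311
denominator = 1 − 4.312070 = -3.312070
p = -0.309311 / -3.312070 = 0.0934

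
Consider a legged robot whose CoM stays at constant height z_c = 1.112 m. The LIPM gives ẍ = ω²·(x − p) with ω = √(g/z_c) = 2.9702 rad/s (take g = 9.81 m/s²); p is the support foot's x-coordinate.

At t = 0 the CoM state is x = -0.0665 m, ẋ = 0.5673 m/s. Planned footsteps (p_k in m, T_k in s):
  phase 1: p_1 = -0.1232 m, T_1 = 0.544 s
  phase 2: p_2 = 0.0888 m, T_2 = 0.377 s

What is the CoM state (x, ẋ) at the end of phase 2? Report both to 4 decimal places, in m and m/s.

phase 1: p=-0.1232, T=0.544, ωT=1.615789, cosh=2.615295, sinh=2.416561; start (x,ẋ)=(-0.066500, 0.567300) → end (x,ẋ)=(0.486644, 1.890630)
phase 2: p=0.0888, T=0.377, ωT=1.119765, cosh=1.695246, sinh=1.368889; start (x,ẋ)=(0.486644, 1.890630) → end (x,ẋ)=(1.634586, 4.822666)

x = 1.6346, ẋ = 4.8227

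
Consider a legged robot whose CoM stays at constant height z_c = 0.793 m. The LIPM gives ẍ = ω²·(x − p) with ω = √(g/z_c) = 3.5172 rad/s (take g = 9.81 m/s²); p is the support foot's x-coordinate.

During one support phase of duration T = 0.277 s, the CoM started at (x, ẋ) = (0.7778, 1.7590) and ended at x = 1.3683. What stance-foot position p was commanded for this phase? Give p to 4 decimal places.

ωT = 3.5172·0.277 = 0.974264; cosh(ωT) = 1.513344, sinh(ωT) = 1.135874
x(T) = p + (x₀−p)·cosh(ωT) + (ẋ₀/ω)·sinh(ωT) ⇒ p·(1 − cosh) = x(T) − x₀·cosh − (ẋ₀/ω)·sinh
numerator   = 1.3683 − (0.7778)·1.513344 − (1.7590/3.5172)·1.135874 = -0.376845
denominator = 1 − 1.513344 = -0.513344
p = -0.376845 / -0.513344 = 0.7341

p = 0.7341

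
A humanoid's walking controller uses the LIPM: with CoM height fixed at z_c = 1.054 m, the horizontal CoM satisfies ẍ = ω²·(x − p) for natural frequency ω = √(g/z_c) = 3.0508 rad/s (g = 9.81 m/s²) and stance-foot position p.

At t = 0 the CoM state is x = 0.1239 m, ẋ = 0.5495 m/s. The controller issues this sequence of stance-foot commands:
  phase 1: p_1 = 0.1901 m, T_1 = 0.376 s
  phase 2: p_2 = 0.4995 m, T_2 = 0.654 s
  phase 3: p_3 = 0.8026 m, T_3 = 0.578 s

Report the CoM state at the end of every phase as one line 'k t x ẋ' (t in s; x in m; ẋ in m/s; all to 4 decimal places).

1 0.3760 0.3304 0.6665
2 1.0300 0.6545 0.6338
3 1.6080 0.9461 0.6238

phase 1: p=0.1901, T=0.376, ωT=1.147101, cosh=1.733303, sinh=1.415747; start (x,ẋ)=(0.123900, 0.549500) → end (x,ẋ)=(0.330355, 0.666522)
phase 2: p=0.4995, T=0.654, ωT=1.995223, cosh=3.744914, sinh=3.608930; start (x,ẋ)=(0.330355, 0.666522) → end (x,ẋ)=(0.654525, 0.633758)
phase 3: p=0.8026, T=0.578, ωT=1.763362, cosh=3.001741, sinh=2.830273; start (x,ẋ)=(0.654525, 0.633758) → end (x,ẋ)=(0.946065, 0.623812)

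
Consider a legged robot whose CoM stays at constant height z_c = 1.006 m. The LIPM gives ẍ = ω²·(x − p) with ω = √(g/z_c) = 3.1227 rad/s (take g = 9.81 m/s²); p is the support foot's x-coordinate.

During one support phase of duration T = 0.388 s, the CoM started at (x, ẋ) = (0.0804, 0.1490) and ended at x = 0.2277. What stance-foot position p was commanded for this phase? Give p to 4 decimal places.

p = -0.0093

ωT = 3.1227·0.388 = 1.211608; cosh(ωT) = 1.828299, sinh(ωT) = 1.530581
x(T) = p + (x₀−p)·cosh(ωT) + (ẋ₀/ω)·sinh(ωT) ⇒ p·(1 − cosh) = x(T) − x₀·cosh − (ẋ₀/ω)·sinh
numerator   = 0.2277 − (0.0804)·1.828299 − (0.1490/3.1227)·1.530581 = 0.007673
denominator = 1 − 1.828299 = -0.828299
p = 0.007673 / -0.828299 = -0.0093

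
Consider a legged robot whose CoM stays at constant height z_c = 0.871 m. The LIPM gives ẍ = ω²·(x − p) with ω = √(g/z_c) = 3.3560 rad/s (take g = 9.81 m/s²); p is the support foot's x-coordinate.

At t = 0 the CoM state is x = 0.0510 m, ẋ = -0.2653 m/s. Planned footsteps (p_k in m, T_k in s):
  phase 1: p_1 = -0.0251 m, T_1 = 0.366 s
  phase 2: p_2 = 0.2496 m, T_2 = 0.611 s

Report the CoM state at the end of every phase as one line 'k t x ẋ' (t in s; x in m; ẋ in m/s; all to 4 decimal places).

phase 1: p=-0.0251, T=0.366, ωT=1.228296, cosh=1.854098, sinh=1.561307; start (x,ẋ)=(0.051000, -0.265300) → end (x,ẋ)=(-0.007428, -0.093148)
phase 2: p=0.2496, T=0.611, ωT=2.050516, cosh=3.950289, sinh=3.821621; start (x,ẋ)=(-0.007428, -0.093148) → end (x,ẋ)=(-0.871807, -3.664440)

1 0.3660 -0.0074 -0.0931
2 0.9770 -0.8718 -3.6644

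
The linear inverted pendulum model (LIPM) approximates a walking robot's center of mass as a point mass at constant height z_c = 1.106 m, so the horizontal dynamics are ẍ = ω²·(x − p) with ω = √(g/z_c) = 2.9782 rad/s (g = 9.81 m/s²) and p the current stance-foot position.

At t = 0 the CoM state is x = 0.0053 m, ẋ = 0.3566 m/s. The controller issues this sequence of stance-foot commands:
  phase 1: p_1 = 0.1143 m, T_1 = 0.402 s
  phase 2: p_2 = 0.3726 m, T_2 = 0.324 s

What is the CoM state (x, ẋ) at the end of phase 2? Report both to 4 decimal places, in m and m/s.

phase 1: p=0.1143, T=0.402, ωT=1.197236, cosh=1.806491, sinh=1.504463; start (x,ẋ)=(0.005300, 0.356600) → end (x,ẋ)=(0.097532, 0.155810)
phase 2: p=0.3726, T=0.324, ωT=0.964937, cosh=1.502815, sinh=1.121807; start (x,ẋ)=(0.097532, 0.155810) → end (x,ẋ)=(0.017913, -0.684839)

x = 0.0179, ẋ = -0.6848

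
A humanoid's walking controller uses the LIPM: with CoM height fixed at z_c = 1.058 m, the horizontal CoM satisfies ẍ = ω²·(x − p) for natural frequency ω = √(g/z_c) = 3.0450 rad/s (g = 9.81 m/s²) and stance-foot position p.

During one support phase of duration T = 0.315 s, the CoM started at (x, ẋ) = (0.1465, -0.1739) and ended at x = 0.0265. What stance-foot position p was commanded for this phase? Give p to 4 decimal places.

ωT = 3.0450·0.315 = 0.959175; cosh(ωT) = 1.496376, sinh(ωT) = 1.113167
x(T) = p + (x₀−p)·cosh(ωT) + (ẋ₀/ω)·sinh(ωT) ⇒ p·(1 − cosh) = x(T) − x₀·cosh − (ẋ₀/ω)·sinh
numerator   = 0.0265 − (0.1465)·1.496376 − (-0.1739/3.0450)·1.113167 = -0.129146
denominator = 1 − 1.496376 = -0.496376
p = -0.129146 / -0.496376 = 0.2602

p = 0.2602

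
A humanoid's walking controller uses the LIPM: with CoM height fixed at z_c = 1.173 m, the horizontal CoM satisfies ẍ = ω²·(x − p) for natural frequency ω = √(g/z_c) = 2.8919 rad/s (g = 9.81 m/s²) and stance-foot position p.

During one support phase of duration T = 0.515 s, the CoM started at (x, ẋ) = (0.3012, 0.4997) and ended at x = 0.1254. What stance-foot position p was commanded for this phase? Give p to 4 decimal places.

ωT = 2.8919·0.515 = 1.489329; cosh(ωT) = 2.329821, sinh(ωT) = 2.104296
x(T) = p + (x₀−p)·cosh(ωT) + (ẋ₀/ω)·sinh(ωT) ⇒ p·(1 − cosh) = x(T) − x₀·cosh − (ẋ₀/ω)·sinh
numerator   = 0.1254 − (0.3012)·2.329821 − (0.4997/2.8919)·2.104296 = -0.939950
denominator = 1 − 2.329821 = -1.329821
p = -0.939950 / -1.329821 = 0.7068

p = 0.7068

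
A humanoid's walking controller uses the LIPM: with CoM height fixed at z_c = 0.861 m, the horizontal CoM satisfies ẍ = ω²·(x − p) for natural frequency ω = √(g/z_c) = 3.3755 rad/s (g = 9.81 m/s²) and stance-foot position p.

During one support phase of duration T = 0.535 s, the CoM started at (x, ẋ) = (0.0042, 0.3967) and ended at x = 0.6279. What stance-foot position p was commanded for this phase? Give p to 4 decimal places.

ωT = 3.3755·0.535 = 1.805893; cosh(ωT) = 3.124864, sinh(ωT) = 2.960536
x(T) = p + (x₀−p)·cosh(ωT) + (ẋ₀/ω)·sinh(ωT) ⇒ p·(1 − cosh) = x(T) − x₀·cosh − (ẋ₀/ω)·sinh
numerator   = 0.6279 − (0.0042)·3.124864 − (0.3967/3.3755)·2.960536 = 0.266843
denominator = 1 − 3.124864 = -2.124864
p = 0.266843 / -2.124864 = -0.1256

p = -0.1256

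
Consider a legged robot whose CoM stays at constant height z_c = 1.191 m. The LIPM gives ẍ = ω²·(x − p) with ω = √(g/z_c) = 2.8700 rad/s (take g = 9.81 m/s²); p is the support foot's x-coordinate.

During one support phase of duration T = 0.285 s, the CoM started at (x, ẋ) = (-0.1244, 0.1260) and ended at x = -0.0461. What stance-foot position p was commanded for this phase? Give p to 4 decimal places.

p = -0.2326

ωT = 2.8700·0.285 = 0.817950; cosh(ωT) = 1.353593, sinh(ωT) = 0.912257
x(T) = p + (x₀−p)·cosh(ωT) + (ẋ₀/ω)·sinh(ωT) ⇒ p·(1 − cosh) = x(T) − x₀·cosh − (ẋ₀/ω)·sinh
numerator   = -0.0461 − (-0.1244)·1.353593 − (0.1260/2.8700)·0.912257 = 0.082237
denominator = 1 − 1.353593 = -0.353593
p = 0.082237 / -0.353593 = -0.2326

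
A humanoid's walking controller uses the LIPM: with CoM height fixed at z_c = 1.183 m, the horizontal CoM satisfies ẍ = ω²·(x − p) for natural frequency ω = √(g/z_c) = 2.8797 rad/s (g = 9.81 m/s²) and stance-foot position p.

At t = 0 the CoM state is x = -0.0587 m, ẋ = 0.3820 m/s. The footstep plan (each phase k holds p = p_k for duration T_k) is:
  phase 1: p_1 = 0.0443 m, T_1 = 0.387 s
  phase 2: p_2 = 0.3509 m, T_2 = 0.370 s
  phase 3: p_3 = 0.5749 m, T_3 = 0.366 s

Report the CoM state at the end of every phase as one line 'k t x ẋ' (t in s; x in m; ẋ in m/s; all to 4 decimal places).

1 0.3870 0.0508 0.2415
2 0.7570 -0.0290 -0.7131
3 1.1230 -0.7087 -3.3388

phase 1: p=0.0443, T=0.387, ωT=1.114444, cosh=1.687985, sinh=1.359888; start (x,ẋ)=(-0.058700, 0.382000) → end (x,ẋ)=(0.050830, 0.241455)
phase 2: p=0.3509, T=0.370, ωT=1.065489, cosh=1.623409, sinh=1.278849; start (x,ẋ)=(0.050830, 0.241455) → end (x,ẋ)=(-0.029008, -0.713087)
phase 3: p=0.5749, T=0.366, ωT=1.053970, cosh=1.608785, sinh=1.260234; start (x,ẋ)=(-0.029008, -0.713087) → end (x,ẋ)=(-0.708723, -3.338842)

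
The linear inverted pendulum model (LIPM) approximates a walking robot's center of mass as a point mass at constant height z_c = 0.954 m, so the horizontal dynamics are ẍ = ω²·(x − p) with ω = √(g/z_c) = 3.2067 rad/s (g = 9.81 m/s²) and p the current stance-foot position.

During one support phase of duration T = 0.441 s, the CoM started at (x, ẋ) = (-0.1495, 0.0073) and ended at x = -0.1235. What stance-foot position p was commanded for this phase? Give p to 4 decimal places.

ωT = 3.2067·0.441 = 1.414155; cosh(ωT) = 2.178070, sinh(ωT) = 1.934939
x(T) = p + (x₀−p)·cosh(ωT) + (ẋ₀/ω)·sinh(ωT) ⇒ p·(1 − cosh) = x(T) − x₀·cosh − (ẋ₀/ω)·sinh
numerator   = -0.1235 − (-0.1495)·2.178070 − (0.0073/3.2067)·1.934939 = 0.197717
denominator = 1 − 2.178070 = -1.178070
p = 0.197717 / -1.178070 = -0.1678

p = -0.1678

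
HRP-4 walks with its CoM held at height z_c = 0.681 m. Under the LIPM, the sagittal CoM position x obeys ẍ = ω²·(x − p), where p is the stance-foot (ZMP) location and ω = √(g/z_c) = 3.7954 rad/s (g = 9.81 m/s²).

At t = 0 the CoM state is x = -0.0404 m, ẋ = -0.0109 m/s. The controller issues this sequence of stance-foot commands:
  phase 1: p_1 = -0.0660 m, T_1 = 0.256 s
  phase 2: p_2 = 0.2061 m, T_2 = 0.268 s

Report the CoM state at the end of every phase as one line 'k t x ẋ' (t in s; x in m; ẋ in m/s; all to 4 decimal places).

phase 1: p=-0.0660, T=0.256, ωT=0.971622, cosh=1.510348, sinh=1.131880; start (x,ẋ)=(-0.040400, -0.010900) → end (x,ẋ)=(-0.030586, 0.093513)
phase 2: p=0.2061, T=0.268, ωT=1.017167, cosh=1.563484, sinh=1.201866; start (x,ẋ)=(-0.030586, 0.093513) → end (x,ẋ)=(-0.134342, -0.933450)

1 0.2560 -0.0306 0.0935
2 0.5240 -0.1343 -0.9335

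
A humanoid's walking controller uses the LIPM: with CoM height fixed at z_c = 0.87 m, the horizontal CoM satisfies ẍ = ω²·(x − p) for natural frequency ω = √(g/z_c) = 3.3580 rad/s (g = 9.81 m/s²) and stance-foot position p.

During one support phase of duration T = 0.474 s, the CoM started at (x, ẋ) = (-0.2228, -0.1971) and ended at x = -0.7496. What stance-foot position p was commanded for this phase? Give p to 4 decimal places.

p = 0.0267

ωT = 3.3580·0.474 = 1.591692; cosh(ωT) = 2.557817, sinh(ωT) = 2.354236
x(T) = p + (x₀−p)·cosh(ωT) + (ẋ₀/ω)·sinh(ωT) ⇒ p·(1 − cosh) = x(T) − x₀·cosh − (ẋ₀/ω)·sinh
numerator   = -0.7496 − (-0.2228)·2.557817 − (-0.1971/3.3580)·2.354236 = -0.041535
denominator = 1 − 2.557817 = -1.557817
p = -0.041535 / -1.557817 = 0.0267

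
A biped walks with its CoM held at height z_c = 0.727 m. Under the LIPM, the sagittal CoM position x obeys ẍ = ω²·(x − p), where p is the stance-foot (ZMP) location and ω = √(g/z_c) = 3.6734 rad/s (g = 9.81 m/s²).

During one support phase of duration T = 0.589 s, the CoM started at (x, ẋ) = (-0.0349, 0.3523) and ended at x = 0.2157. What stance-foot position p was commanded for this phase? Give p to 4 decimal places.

p = 0.0124

ωT = 3.6734·0.589 = 2.163633; cosh(ωT) = 4.408800, sinh(ωT) = 4.293893
x(T) = p + (x₀−p)·cosh(ωT) + (ẋ₀/ω)·sinh(ωT) ⇒ p·(1 − cosh) = x(T) − x₀·cosh − (ẋ₀/ω)·sinh
numerator   = 0.2157 − (-0.0349)·4.408800 − (0.3523/3.6734)·4.293893 = -0.042242
denominator = 1 − 4.408800 = -3.408800
p = -0.042242 / -3.408800 = 0.0124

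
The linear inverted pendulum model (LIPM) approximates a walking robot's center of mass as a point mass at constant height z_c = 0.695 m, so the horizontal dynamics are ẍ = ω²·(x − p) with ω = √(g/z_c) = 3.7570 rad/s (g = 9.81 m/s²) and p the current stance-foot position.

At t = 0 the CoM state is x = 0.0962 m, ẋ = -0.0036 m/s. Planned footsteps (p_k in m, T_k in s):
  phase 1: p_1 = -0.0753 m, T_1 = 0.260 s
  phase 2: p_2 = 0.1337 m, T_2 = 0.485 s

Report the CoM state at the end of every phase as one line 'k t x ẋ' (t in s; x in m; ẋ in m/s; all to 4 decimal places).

1 0.2600 0.1836 0.7289
2 0.7450 0.8765 2.8782

phase 1: p=-0.0753, T=0.260, ωT=0.976820, cosh=1.516252, sinh=1.139745; start (x,ẋ)=(0.096200, -0.003600) → end (x,ẋ)=(0.183645, 0.728908)
phase 2: p=0.1337, T=0.485, ωT=1.822145, cosh=3.173395, sinh=3.011716; start (x,ẋ)=(0.183645, 0.728908) → end (x,ẋ)=(0.876509, 2.878243)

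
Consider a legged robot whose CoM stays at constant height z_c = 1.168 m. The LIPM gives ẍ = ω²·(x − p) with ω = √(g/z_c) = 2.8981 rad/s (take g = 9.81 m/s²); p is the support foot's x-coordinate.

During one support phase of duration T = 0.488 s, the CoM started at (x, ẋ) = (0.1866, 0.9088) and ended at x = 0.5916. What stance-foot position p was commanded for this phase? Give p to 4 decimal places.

p = 0.3579

ωT = 2.8981·0.488 = 1.414273; cosh(ωT) = 2.178298, sinh(ωT) = 1.935196
x(T) = p + (x₀−p)·cosh(ωT) + (ẋ₀/ω)·sinh(ωT) ⇒ p·(1 − cosh) = x(T) − x₀·cosh − (ẋ₀/ω)·sinh
numerator   = 0.5916 − (0.1866)·2.178298 − (0.9088/2.8981)·1.935196 = -0.421718
denominator = 1 − 2.178298 = -1.178298
p = -0.421718 / -1.178298 = 0.3579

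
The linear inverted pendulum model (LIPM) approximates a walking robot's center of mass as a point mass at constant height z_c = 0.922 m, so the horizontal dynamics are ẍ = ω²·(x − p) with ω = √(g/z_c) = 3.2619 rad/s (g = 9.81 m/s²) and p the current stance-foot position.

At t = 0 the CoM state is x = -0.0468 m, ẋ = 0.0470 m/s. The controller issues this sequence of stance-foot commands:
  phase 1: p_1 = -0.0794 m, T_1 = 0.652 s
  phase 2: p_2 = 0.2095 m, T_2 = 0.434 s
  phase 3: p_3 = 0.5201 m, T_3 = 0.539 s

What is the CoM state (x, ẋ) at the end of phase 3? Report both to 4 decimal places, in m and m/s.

x = 0.8457, ẋ = 1.2758

phase 1: p=-0.0794, T=0.652, ωT=2.126759, cosh=4.253430, sinh=4.134207; start (x,ẋ)=(-0.046800, 0.047000) → end (x,ẋ)=(0.118831, 0.639534)
phase 2: p=0.2095, T=0.434, ωT=1.415665, cosh=2.180994, sinh=1.938229; start (x,ẋ)=(0.118831, 0.639534) → end (x,ẋ)=(0.391764, 0.821581)
phase 3: p=0.5201, T=0.539, ωT=1.758164, cosh=2.987069, sinh=2.814708; start (x,ẋ)=(0.391764, 0.821581) → end (x,ẋ)=(0.845696, 1.275824)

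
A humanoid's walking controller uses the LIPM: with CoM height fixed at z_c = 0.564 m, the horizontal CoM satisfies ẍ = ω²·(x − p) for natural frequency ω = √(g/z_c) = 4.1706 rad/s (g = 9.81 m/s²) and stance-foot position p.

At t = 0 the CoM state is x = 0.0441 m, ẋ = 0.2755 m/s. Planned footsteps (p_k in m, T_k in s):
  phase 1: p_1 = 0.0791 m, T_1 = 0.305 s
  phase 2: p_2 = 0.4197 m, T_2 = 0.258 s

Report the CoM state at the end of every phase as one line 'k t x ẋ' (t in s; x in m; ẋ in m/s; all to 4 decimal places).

phase 1: p=0.0791, T=0.305, ωT=1.272033, cosh=1.924180, sinh=1.643919; start (x,ẋ)=(0.044100, 0.275500) → end (x,ẋ)=(0.120347, 0.290147)
phase 2: p=0.4197, T=0.258, ωT=1.076015, cosh=1.636960, sinh=1.296008; start (x,ẋ)=(0.120347, 0.290147) → end (x,ẋ)=(0.019834, -1.143083)

1 0.3050 0.1203 0.2901
2 0.5630 0.0198 -1.1431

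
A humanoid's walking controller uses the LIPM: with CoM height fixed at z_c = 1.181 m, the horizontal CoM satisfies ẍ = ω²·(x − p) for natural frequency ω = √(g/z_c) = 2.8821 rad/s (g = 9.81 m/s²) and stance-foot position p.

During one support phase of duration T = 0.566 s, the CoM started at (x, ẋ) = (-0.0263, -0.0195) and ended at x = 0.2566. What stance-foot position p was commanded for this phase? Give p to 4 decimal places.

p = -0.2075

ωT = 2.8821·0.566 = 1.631269; cosh(ωT) = 2.653017, sinh(ωT) = 2.457336
x(T) = p + (x₀−p)·cosh(ωT) + (ẋ₀/ω)·sinh(ωT) ⇒ p·(1 − cosh) = x(T) − x₀·cosh − (ẋ₀/ω)·sinh
numerator   = 0.2566 − (-0.0263)·2.653017 − (-0.0195/2.8821)·2.457336 = 0.343000
denominator = 1 − 2.653017 = -1.653017
p = 0.343000 / -1.653017 = -0.2075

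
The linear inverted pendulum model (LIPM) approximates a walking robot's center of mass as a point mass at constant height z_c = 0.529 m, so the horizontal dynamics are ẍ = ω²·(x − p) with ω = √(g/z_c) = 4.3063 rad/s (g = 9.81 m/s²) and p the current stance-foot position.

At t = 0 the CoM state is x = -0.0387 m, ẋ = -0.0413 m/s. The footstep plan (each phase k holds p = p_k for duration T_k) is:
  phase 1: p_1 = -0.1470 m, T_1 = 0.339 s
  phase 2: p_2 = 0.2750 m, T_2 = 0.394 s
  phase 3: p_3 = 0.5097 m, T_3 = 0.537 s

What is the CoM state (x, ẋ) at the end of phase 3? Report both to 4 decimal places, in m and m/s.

x = -0.6089, ẋ = -4.6860

phase 1: p=-0.1470, T=0.339, ωT=1.459836, cosh=2.268763, sinh=2.036489; start (x,ẋ)=(-0.038700, -0.041300) → end (x,ẋ)=(0.079176, 0.856062)
phase 2: p=0.2750, T=0.394, ωT=1.696682, cosh=2.819553, sinh=2.636263; start (x,ẋ)=(0.079176, 0.856062) → end (x,ẋ)=(0.246934, 0.190612)
phase 3: p=0.5097, T=0.537, ωT=2.312483, cosh=5.099243, sinh=5.000228; start (x,ẋ)=(0.246934, 0.190612) → end (x,ẋ)=(-0.608880, -4.686027)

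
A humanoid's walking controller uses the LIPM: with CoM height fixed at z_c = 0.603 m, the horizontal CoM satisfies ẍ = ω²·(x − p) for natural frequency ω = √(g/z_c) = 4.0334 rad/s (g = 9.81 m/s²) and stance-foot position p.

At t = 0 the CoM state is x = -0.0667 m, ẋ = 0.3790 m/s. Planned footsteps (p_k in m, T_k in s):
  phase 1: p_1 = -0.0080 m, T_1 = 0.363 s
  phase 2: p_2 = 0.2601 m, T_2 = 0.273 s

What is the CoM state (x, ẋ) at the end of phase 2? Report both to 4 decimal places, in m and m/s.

phase 1: p=-0.0080, T=0.363, ωT=1.464124, cosh=2.277518, sinh=2.046237; start (x,ẋ)=(-0.066700, 0.379000) → end (x,ẋ)=(0.050585, 0.378711)
phase 2: p=0.2601, T=0.273, ωT=1.101118, cosh=1.670013, sinh=1.337514; start (x,ẋ)=(0.050585, 0.378711) → end (x,ẋ)=(0.035792, -0.497824)

x = 0.0358, ẋ = -0.4978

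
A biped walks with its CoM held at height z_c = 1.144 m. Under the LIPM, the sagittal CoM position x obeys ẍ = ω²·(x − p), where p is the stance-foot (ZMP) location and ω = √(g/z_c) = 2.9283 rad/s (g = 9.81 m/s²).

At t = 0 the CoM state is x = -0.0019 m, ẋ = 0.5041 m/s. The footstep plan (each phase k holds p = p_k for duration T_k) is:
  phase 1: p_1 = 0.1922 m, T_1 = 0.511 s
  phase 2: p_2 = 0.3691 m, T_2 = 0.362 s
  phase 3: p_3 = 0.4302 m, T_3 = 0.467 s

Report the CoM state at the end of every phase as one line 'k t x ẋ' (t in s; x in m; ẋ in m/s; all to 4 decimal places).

phase 1: p=0.1922, T=0.511, ωT=1.496361, cosh=2.344677, sinh=2.120734; start (x,ẋ)=(-0.001900, 0.504100) → end (x,ẋ)=(0.102177, -0.023437)
phase 2: p=0.3691, T=0.362, ωT=1.060045, cosh=1.616470, sinh=1.270030; start (x,ẋ)=(0.102177, -0.023437) → end (x,ẋ)=(-0.072537, -1.030578)
phase 3: p=0.4302, T=0.467, ωT=1.367516, cosh=2.090163, sinh=1.835424; start (x,ẋ)=(-0.072537, -1.030578) → end (x,ẋ)=(-1.266557, -4.856124)

1 0.5110 0.1022 -0.0234
2 0.8730 -0.0725 -1.0306
3 1.3400 -1.2666 -4.8561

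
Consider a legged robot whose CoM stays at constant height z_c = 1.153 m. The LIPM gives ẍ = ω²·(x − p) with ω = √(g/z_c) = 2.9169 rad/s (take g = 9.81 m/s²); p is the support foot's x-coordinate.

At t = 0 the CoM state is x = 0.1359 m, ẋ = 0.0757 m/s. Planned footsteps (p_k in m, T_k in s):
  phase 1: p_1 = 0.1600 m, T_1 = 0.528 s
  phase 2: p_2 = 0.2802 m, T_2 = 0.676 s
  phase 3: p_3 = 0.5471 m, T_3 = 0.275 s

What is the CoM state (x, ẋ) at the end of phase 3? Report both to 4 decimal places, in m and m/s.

x = -0.7082, ẋ = -3.2886

phase 1: p=0.1600, T=0.528, ωT=1.540123, cosh=2.439760, sinh=2.225405; start (x,ẋ)=(0.135900, 0.075700) → end (x,ẋ)=(0.158956, 0.028250)
phase 2: p=0.2802, T=0.676, ωT=1.971824, cosh=3.661487, sinh=3.522284; start (x,ẋ)=(0.158956, 0.028250) → end (x,ẋ)=(-0.129620, -1.142243)
phase 3: p=0.5471, T=0.275, ωT=0.802148, cosh=1.339345, sinh=0.890980; start (x,ẋ)=(-0.129620, -1.142243) → end (x,ẋ)=(-0.708166, -3.288586)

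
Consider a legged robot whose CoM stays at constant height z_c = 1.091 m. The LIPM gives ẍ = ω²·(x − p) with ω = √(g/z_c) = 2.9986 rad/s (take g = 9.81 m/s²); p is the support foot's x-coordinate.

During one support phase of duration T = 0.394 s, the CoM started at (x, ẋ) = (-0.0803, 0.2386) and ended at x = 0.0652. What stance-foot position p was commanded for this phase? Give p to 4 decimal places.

p = -0.1161

ωT = 2.9986·0.394 = 1.181448; cosh(ωT) = 1.782963, sinh(ωT) = 1.476129
x(T) = p + (x₀−p)·cosh(ωT) + (ẋ₀/ω)·sinh(ωT) ⇒ p·(1 − cosh) = x(T) − x₀·cosh − (ẋ₀/ω)·sinh
numerator   = 0.0652 − (-0.0803)·1.782963 − (0.2386/2.9986)·1.476129 = 0.090916
denominator = 1 − 1.782963 = -0.782963
p = 0.090916 / -0.782963 = -0.1161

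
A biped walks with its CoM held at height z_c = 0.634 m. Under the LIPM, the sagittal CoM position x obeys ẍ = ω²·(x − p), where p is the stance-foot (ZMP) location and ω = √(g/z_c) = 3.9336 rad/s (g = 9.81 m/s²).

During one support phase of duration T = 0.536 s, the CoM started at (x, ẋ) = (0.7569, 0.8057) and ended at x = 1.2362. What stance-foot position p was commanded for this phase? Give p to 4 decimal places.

p = 0.8675

ωT = 3.9336·0.536 = 2.108410; cosh(ωT) = 4.178282, sinh(ωT) = 4.056851
x(T) = p + (x₀−p)·cosh(ωT) + (ẋ₀/ω)·sinh(ωT) ⇒ p·(1 − cosh) = x(T) − x₀·cosh − (ẋ₀/ω)·sinh
numerator   = 1.2362 − (0.7569)·4.178282 − (0.8057/3.9336)·4.056851 = -2.757287
denominator = 1 − 4.178282 = -3.178282
p = -2.757287 / -3.178282 = 0.8675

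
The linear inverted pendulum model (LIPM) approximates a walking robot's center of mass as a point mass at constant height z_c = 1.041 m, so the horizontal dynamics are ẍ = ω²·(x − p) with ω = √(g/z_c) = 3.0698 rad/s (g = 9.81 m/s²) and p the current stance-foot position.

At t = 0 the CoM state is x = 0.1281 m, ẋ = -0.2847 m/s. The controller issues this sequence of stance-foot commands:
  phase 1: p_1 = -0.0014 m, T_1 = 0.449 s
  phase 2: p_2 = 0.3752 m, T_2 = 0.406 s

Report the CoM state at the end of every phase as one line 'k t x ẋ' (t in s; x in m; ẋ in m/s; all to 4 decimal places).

1 0.4490 0.0995 0.1379
2 0.8550 -0.0721 -1.0901

phase 1: p=-0.0014, T=0.449, ωT=1.378340, cosh=2.110153, sinh=1.858157; start (x,ẋ)=(0.128100, -0.284700) → end (x,ẋ)=(0.099535, 0.137929)
phase 2: p=0.3752, T=0.406, ωT=1.246339, cosh=1.882572, sinh=1.595016; start (x,ẋ)=(0.099535, 0.137929) → end (x,ẋ)=(-0.072093, -1.090097)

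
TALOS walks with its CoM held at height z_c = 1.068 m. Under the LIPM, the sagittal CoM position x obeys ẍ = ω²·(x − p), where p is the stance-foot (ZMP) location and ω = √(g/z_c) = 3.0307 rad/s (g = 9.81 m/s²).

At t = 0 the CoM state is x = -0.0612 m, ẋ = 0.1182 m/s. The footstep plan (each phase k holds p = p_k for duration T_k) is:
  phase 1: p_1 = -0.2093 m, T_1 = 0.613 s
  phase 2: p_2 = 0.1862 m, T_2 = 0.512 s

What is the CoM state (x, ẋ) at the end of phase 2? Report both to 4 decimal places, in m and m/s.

x = 2.0428, ẋ = 5.8699

phase 1: p=-0.2093, T=0.613, ωT=1.857819, cosh=3.282878, sinh=3.126865; start (x,ẋ)=(-0.061200, 0.118200) → end (x,ẋ)=(0.398845, 1.791519)
phase 2: p=0.1862, T=0.512, ωT=1.551718, cosh=2.465728, sinh=2.253845; start (x,ẋ)=(0.398845, 1.791519) → end (x,ẋ)=(2.042826, 5.869917)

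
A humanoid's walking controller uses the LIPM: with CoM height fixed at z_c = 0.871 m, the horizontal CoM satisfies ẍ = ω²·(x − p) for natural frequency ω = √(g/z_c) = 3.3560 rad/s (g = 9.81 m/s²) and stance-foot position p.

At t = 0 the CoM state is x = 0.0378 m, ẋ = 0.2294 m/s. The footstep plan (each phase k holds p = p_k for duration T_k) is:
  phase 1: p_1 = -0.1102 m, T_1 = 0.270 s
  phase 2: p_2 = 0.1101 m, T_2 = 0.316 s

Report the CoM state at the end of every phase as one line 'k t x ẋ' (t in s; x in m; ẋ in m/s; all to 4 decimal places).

1 0.2700 0.1736 0.8444
2 0.5860 0.5325 1.6363

phase 1: p=-0.1102, T=0.270, ωT=0.906120, cosh=1.439396, sinh=1.035306; start (x,ẋ)=(0.037800, 0.229400) → end (x,ẋ)=(0.173599, 0.844422)
phase 2: p=0.1101, T=0.316, ωT=1.060496, cosh=1.617043, sinh=1.270759; start (x,ẋ)=(0.173599, 0.844422) → end (x,ẋ)=(0.532524, 1.636269)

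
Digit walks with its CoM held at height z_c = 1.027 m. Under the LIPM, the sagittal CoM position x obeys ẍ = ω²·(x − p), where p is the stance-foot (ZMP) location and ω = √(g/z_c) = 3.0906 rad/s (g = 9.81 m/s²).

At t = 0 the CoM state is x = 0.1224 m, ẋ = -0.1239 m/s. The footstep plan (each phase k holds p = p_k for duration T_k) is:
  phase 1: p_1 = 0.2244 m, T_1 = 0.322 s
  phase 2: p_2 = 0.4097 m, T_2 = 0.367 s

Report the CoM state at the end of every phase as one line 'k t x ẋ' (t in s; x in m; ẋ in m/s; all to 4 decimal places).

phase 1: p=0.2244, T=0.322, ωT=0.995173, cosh=1.537426, sinh=1.167767; start (x,ẋ)=(0.122400, -0.123900) → end (x,ẋ)=(0.020768, -0.558615)
phase 2: p=0.4097, T=0.367, ωT=1.134250, cosh=1.715252, sinh=1.393589; start (x,ẋ)=(0.020768, -0.558615) → end (x,ẋ)=(-0.509304, -2.633309)

1 0.3220 0.0208 -0.5586
2 0.6890 -0.5093 -2.6333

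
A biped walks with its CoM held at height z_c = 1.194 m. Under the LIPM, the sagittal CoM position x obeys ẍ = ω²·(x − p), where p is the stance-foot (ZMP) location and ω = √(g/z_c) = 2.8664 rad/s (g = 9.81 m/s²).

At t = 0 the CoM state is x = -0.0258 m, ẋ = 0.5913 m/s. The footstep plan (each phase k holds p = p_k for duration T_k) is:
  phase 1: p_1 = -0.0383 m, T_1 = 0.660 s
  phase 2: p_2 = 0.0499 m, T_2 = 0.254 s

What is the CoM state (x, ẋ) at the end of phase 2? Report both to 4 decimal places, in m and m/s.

phase 1: p=-0.0383, T=0.660, ωT=1.891824, cosh=3.391125, sinh=3.240328; start (x,ẋ)=(-0.025800, 0.591300) → end (x,ẋ)=(0.672526, 2.121273)
phase 2: p=0.0499, T=0.254, ωT=0.728066, cosh=1.276956, sinh=0.794114; start (x,ẋ)=(0.672526, 2.121273) → end (x,ẋ)=(1.432648, 4.126024)

x = 1.4326, ẋ = 4.1260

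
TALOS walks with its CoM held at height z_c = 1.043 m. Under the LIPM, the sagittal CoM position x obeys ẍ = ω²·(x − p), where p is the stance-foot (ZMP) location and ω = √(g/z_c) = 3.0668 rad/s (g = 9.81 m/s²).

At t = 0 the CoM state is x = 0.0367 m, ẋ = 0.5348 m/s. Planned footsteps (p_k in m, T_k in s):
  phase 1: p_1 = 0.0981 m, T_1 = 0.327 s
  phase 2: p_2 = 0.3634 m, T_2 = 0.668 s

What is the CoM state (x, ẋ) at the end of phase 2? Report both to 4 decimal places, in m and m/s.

x = 0.5063, ẋ = 0.5774

phase 1: p=0.0981, T=0.327, ωT=1.002844, cosh=1.546429, sinh=1.179594; start (x,ẋ)=(0.036700, 0.534800) → end (x,ẋ)=(0.208851, 0.604911)
phase 2: p=0.3634, T=0.668, ωT=2.048622, cosh=3.943060, sinh=3.814148; start (x,ẋ)=(0.208851, 0.604911) → end (x,ẋ)=(0.506326, 0.577407)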